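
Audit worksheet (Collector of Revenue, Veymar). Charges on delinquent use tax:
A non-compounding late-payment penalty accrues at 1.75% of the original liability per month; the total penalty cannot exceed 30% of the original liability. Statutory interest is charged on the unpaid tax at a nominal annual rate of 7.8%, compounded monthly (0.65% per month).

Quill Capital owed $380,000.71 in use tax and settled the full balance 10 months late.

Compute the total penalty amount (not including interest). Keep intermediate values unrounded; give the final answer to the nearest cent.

$66,500.12

Penalty: 10 × 1.75% × $380,000.71 = $66,500.12… (below the 30% cap of $114,000.21…)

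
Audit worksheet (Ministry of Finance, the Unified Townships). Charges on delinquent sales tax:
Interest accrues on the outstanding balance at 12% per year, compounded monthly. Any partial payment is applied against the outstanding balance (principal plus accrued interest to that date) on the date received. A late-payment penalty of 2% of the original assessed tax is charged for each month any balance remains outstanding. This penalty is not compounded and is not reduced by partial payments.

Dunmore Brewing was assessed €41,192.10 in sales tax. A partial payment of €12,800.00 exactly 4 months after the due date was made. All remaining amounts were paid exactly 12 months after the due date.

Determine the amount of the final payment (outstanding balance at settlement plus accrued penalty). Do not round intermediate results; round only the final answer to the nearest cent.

Monthly rate = 12% ÷ 12 = 1%
Balance at month 4: €41,192.1000 × (1 + 0.01)^4 = €42,864.6644…
After €12,800.00 payment: €42,864.6644… − €12,800.00 = €30,064.6644…
Balance at month 12: €30,064.6644… × (1 + 0.01)^8 = €32,555.7235…
Penalty: 12 × 2% × €41,192.10 = €9,886.10…
Final settlement = outstanding balance + penalty = €32,555.7235… + €9,886.10… = €42,441.83

€42,441.83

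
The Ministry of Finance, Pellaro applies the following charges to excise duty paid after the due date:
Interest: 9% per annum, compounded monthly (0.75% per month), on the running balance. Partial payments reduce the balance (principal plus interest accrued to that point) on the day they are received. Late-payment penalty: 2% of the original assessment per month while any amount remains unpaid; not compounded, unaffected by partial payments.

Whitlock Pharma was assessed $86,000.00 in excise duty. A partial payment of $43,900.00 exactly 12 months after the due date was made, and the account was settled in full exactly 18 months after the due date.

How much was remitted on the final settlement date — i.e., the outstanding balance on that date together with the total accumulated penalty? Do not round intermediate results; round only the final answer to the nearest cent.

Balance at month 12: $86,000.0000 × (1 + 0.0075)^12 = $94,067.3932…
After $43,900.00 payment: $94,067.3932… − $43,900.00 = $50,167.3932…
Balance at month 18: $50,167.3932… × (1 + 0.0075)^6 = $52,467.6803…
Penalty: 18 × 2% × $86,000.00 = $30,960.00
Final settlement = outstanding balance + penalty = $52,467.6803… + $30,960.00 = $83,427.68

$83,427.68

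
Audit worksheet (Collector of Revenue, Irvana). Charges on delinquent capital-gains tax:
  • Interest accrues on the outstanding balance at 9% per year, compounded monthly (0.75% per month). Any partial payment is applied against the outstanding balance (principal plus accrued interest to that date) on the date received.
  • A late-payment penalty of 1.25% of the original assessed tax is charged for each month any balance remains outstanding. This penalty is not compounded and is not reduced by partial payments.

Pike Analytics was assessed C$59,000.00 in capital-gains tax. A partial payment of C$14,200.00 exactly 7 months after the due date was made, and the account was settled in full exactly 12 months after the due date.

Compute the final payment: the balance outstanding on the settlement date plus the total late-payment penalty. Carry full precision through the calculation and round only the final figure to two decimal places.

C$58,644.06

Balance at month 7: C$59,000.0000 × (1 + 0.0075)^7 = C$62,168.0715…
After C$14,200.00 payment: C$62,168.0715… − C$14,200.00 = C$47,968.0715…
Balance at month 12: C$47,968.0715… × (1 + 0.0075)^5 = C$49,794.0593…
Penalty: 12 × 1.25% × C$59,000.00 = C$8,850.00
Final settlement = outstanding balance + penalty = C$49,794.0593… + C$8,850.00 = C$58,644.06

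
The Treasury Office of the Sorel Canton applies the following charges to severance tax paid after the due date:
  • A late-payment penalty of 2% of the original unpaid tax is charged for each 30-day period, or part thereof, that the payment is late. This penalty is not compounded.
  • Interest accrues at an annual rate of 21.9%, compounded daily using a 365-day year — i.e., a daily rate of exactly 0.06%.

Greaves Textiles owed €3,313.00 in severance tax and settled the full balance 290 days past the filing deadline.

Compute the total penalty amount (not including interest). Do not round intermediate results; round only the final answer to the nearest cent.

€662.60

Penalty periods: ⌈290/30⌉ = 10; penalty = 10 × 2% × €3,313.00 = €662.60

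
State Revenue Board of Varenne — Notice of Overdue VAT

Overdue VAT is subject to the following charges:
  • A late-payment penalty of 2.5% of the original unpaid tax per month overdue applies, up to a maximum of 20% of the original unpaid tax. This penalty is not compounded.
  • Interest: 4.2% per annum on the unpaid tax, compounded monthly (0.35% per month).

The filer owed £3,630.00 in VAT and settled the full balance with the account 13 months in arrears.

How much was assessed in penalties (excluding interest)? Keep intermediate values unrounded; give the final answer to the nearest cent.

Penalty (uncapped): 13 × 2.5% × £3,630.00 = £1,179.75; cap = 20% × £3,630.00 = £726.00 → penalty = £726.00

£726.00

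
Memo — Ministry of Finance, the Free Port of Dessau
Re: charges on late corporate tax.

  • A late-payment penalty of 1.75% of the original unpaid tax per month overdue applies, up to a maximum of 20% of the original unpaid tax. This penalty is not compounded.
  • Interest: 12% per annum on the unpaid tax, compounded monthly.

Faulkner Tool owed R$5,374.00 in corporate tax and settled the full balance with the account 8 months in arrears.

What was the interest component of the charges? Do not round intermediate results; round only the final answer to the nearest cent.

R$445.27

Interest (12%/yr ÷ 12 = 1%/month): R$5,374.00 × ((1 + 0.01)^8 − 1) = R$445.2719…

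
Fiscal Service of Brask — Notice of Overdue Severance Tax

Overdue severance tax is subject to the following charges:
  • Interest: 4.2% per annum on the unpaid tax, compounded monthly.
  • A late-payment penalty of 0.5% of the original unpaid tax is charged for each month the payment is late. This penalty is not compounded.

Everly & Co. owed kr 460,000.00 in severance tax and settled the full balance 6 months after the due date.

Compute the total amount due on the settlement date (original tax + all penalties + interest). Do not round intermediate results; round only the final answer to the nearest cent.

kr 483,544.92

Late-payment penalty: 6 × 0.5% × kr 460,000.00 = kr 13,800.00
Interest (4.2%/yr ÷ 12 = 0.35%/month): kr 460,000.00 × ((1 + 0.0035)^6 − 1) = kr 9,744.9205…
Total = kr 460,000.00 + kr 13,800.0000 + kr 9,744.9205… = kr 483,544.92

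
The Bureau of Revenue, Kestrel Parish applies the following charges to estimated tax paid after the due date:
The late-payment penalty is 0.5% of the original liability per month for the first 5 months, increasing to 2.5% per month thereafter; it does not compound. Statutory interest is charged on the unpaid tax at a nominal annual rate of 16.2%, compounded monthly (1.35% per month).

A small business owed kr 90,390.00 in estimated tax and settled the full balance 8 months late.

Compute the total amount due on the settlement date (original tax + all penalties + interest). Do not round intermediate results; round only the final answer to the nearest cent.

kr 109,665.05

Penalty, months 1–5: 5 × 0.5% × kr 90,390.00 = kr 2,259.75
Penalty, months 6–8: 3 × 2.5% × kr 90,390.00 = kr 6,779.25
Interest: kr 90,390.00 × ((1 + 0.0135)^8 − 1) = kr 90,390.00 × 0.1132431… = kr 10,236.0466…
Total = kr 90,390.00 + kr 9,039.0000 + kr 10,236.0466… = kr 109,665.05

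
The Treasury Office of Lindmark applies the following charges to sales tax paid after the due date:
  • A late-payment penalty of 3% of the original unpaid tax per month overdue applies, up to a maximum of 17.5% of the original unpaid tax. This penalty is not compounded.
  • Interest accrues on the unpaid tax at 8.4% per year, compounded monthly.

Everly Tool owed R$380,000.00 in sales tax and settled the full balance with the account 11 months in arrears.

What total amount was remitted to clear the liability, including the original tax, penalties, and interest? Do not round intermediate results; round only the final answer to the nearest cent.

Penalty (uncapped): 11 × 3% × R$380,000.00 = R$125,400.00; cap = 17.5% × R$380,000.00 = R$66,500.00 → penalty = R$66,500.00
Interest (8.4%/yr ÷ 12 = 0.7%/month): R$380,000.00 × ((1 + 0.007)^11 − 1) = R$30,305.9102…
Total = R$380,000.00 + R$66,500.0000 + R$30,305.9102… = R$476,805.91

R$476,805.91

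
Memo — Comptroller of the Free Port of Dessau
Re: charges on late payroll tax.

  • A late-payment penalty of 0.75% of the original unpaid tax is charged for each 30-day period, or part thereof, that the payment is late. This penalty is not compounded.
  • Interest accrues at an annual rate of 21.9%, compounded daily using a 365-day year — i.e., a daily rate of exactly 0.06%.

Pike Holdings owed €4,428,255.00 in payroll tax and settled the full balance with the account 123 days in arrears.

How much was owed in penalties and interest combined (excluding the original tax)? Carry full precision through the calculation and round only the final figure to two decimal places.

Penalty periods: ⌈123/30⌉ = 5; penalty = 5 × 0.75% × €4,428,255.00 = €166,059.56…
Interest: €4,428,255.00 × ((1 + 0.0006)^123 − 1) = €4,428,255.00 × 0.07656764… = €339,061.0335…
Penalties + interest = €166,059.5625 + €339,061.0335… = €505,120.60

€505,120.60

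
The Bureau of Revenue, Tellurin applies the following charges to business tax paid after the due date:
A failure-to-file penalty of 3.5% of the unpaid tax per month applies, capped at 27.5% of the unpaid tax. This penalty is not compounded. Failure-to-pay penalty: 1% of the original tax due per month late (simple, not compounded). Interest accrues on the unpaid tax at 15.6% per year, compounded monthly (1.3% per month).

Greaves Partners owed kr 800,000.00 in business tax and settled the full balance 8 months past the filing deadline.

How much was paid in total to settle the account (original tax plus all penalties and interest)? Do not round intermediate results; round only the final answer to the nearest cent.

Failure-to-file: 8 × 3.5% × kr 800,000.00 = kr 224,000.00, capped at 27.5% × kr 800,000.00 = kr 220,000.00
Failure-to-pay penalty = 1% × kr 800,000.00 × 8 mo = kr 64,000.00
Interest: kr 800,000.00 × ((1 + 0.013)^8 − 1) = kr 800,000.00 × 0.1088571… = kr 87,085.6418…
Total = kr 800,000.00 + kr 284,000.0000 + kr 87,085.6418… = kr 1,171,085.64

kr 1,171,085.64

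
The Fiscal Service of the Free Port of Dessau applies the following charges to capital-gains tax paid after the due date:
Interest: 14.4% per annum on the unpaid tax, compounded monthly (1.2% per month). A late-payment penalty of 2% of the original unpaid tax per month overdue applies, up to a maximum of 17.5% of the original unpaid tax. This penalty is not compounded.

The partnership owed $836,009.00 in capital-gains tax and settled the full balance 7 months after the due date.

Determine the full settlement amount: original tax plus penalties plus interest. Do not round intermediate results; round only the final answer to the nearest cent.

$1,025,854.28

Penalty: 7 × 2% × $836,009.00 = $117,041.26 (below the 17.5% cap of $146,301.58…)
Interest: $836,009.00 × ((1 + 0.012)^7 − 1) = $836,009.00 × 0.0870852… = $72,804.0202…
Total = $836,009.00 + $117,041.2600 + $72,804.0202… = $1,025,854.28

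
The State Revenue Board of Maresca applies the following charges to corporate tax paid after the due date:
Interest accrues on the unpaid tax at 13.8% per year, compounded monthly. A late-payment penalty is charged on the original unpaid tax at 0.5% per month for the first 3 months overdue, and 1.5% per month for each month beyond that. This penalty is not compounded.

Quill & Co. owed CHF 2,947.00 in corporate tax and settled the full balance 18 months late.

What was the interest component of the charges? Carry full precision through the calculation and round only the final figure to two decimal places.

CHF 673.48

Interest (13.8%/yr ÷ 12 = 1.15%/month): CHF 2,947.00 × ((1 + 0.0115)^18 − 1) = CHF 673.4796…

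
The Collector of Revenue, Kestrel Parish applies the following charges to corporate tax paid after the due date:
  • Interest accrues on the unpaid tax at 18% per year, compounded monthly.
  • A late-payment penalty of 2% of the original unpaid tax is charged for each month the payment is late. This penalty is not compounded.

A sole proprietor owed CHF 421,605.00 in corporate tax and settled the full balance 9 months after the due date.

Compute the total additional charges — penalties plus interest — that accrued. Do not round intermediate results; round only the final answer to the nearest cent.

Late-payment penalty = 2% × CHF 421,605.00 × 9 mo = CHF 75,888.90
Interest (18%/yr ÷ 12 = 1.5%/month): CHF 421,605.00 × ((1 + 0.015)^9 − 1) = CHF 60,453.9306…
Penalties + interest = CHF 75,888.9000 + CHF 60,453.9306… = CHF 136,342.83

CHF 136,342.83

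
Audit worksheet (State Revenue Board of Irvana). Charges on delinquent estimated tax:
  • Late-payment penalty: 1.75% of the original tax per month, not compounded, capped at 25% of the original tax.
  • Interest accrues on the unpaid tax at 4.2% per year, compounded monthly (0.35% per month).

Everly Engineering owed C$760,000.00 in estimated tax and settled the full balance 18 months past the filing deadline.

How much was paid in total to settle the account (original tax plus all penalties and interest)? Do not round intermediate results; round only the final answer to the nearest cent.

C$999,331.37

Penalty (uncapped): 18 × 1.75% × C$760,000.00 = C$239,400.00; cap = 25% × C$760,000.00 = C$190,000.00 → penalty = C$190,000.00
Interest: C$760,000.00 × ((1 + 0.0035)^18 − 1) = C$760,000.00 × 0.0649097… = C$49,331.3718…
Total = C$760,000.00 + C$190,000.0000 + C$49,331.3718… = C$999,331.37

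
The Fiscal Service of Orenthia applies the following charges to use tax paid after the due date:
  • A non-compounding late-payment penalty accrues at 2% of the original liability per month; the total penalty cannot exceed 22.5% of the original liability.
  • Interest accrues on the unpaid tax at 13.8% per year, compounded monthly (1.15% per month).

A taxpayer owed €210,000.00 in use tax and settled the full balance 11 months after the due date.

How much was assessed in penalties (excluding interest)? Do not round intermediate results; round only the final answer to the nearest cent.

Penalty: 11 × 2% × €210,000.00 = €46,200.00 (below the 22.5% cap of €47,250.00)

€46,200.00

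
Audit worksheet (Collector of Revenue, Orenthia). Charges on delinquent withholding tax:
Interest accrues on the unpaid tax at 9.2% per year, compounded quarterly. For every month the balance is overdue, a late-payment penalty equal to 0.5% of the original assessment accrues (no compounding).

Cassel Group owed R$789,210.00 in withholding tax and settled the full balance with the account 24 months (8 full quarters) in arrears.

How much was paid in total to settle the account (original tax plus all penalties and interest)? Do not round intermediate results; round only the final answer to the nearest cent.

Late-payment penalty: 24 × 0.5% × R$789,210.00 = R$94,705.20
Interest (9.2%/yr ÷ 4 = 2.3%/quarter): R$789,210.00 × ((1 + 0.023)^8 − 1) = R$157,457.8958…
Total = R$789,210.00 + R$94,705.2000 + R$157,457.8958… = R$1,041,373.10

R$1,041,373.10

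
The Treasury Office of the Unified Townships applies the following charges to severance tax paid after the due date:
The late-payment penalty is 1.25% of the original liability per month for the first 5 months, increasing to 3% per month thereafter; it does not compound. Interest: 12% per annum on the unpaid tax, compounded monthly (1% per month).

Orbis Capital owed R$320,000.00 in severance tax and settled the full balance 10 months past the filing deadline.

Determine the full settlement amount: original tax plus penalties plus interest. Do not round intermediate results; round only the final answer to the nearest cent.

Penalty, months 1–5: 5 × 1.25% × R$320,000.00 = R$20,000.00
Penalty, months 6–10: 5 × 3% × R$320,000.00 = R$48,000.00
Interest: R$320,000.00 × ((1 + 0.01)^10 − 1) = R$320,000.00 × 0.1046221… = R$33,479.0801…
Total = R$320,000.00 + R$68,000.0000 + R$33,479.0801… = R$421,479.08

R$421,479.08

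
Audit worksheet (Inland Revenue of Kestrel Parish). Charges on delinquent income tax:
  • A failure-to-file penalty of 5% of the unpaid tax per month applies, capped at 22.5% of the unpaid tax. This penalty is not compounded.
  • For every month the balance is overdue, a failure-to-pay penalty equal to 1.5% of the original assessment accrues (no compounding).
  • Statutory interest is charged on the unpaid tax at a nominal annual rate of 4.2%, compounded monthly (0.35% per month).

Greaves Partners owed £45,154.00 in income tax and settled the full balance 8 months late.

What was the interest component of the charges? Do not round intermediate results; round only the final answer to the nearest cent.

£1,279.91

Interest: £45,154.00 × ((1 + 0.0035)^8 − 1) = £45,154.00 × 0.0283454… = £1,279.9087…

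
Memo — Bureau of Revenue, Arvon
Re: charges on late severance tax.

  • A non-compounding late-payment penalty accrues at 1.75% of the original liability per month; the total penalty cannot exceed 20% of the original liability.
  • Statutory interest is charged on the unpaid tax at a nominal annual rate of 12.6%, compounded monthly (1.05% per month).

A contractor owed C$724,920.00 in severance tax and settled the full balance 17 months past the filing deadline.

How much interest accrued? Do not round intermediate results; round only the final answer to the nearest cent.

C$140,859.87

Interest: C$724,920.00 × ((1 + 0.0105)^17 − 1) = C$724,920.00 × 0.1943109… = C$140,859.8726…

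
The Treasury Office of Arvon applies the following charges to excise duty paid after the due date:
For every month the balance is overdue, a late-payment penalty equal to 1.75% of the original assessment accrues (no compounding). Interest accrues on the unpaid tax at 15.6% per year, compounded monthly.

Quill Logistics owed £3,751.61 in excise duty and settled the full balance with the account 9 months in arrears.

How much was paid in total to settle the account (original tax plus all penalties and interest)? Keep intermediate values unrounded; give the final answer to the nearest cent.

£4,804.96

Late-payment penalty: 9 × 1.75% × £3,751.61 = £590.88…
Interest (15.6%/yr ÷ 12 = 1.3%/month): £3,751.61 × ((1 + 0.013)^9 − 1) = £462.4692…
Total = £3,751.61 + £590.8786… + £462.4692… = £4,804.96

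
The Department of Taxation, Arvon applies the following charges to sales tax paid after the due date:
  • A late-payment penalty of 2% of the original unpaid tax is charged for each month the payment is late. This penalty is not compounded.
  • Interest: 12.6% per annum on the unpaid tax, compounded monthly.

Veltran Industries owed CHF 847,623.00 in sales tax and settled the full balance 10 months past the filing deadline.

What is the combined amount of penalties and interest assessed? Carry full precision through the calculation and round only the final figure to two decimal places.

CHF 262,850.22

Late-payment penalty: 10 × 2% × CHF 847,623.00 = CHF 169,524.60
Interest (12.6%/yr ÷ 12 = 1.05%/month): CHF 847,623.00 × ((1 + 0.0105)^10 − 1) = CHF 93,325.6233…
Penalties + interest = CHF 169,524.6000 + CHF 93,325.6233… = CHF 262,850.22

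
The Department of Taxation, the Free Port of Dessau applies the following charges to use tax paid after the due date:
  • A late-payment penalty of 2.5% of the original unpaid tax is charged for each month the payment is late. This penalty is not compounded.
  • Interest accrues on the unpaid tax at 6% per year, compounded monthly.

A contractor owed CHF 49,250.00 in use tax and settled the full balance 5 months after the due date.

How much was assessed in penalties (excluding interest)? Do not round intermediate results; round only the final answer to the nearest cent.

CHF 6,156.25

Late-payment penalty = 2.5% × CHF 49,250.00 × 5 mo = CHF 6,156.25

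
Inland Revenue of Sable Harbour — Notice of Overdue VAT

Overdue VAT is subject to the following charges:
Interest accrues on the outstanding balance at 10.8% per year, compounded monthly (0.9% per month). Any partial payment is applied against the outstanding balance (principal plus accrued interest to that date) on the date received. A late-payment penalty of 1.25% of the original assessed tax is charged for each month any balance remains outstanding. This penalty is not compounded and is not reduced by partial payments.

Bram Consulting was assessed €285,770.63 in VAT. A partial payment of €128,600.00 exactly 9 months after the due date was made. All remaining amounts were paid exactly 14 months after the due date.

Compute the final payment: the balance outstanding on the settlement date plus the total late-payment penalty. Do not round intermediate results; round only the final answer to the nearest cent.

Balance at month 9: €285,770.6300 × (1 + 0.009)^9 = €309,769.0960…
After €128,600.00 payment: €309,769.0960… − €128,600.00 = €181,169.0960…
Balance at month 14: €181,169.0960… × (1 + 0.009)^5 = €189,469.7790…
Penalty: 14 × 1.25% × €285,770.63 = €50,009.86…
Final settlement = outstanding balance + penalty = €189,469.7790… + €50,009.86… = €239,479.64

€239,479.64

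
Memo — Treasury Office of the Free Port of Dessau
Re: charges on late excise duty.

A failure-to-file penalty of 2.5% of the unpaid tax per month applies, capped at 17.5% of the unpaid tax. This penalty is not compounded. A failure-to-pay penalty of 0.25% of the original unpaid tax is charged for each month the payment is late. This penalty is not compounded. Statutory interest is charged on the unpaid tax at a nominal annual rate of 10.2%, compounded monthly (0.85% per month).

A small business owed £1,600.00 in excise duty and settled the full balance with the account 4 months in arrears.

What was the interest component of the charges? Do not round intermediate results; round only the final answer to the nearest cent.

Interest: £1,600.00 × ((1 + 0.0085)^4 − 1) = £1,600.00 × 0.0344360… = £55.0975…

£55.10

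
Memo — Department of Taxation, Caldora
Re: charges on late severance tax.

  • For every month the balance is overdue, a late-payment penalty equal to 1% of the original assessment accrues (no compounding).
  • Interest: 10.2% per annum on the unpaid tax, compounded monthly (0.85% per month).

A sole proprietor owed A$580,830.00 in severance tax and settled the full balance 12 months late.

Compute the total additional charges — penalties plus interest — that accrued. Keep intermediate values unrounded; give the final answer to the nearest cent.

Late-payment penalty: 12 × 1% × A$580,830.00 = A$69,699.60
Interest: A$580,830.00 × ((1 + 0.0085)^12 − 1) = A$580,830.00 × 0.1069062… = A$62,094.3438…
Penalties + interest = A$69,699.6000 + A$62,094.3438… = A$131,793.94

A$131,793.94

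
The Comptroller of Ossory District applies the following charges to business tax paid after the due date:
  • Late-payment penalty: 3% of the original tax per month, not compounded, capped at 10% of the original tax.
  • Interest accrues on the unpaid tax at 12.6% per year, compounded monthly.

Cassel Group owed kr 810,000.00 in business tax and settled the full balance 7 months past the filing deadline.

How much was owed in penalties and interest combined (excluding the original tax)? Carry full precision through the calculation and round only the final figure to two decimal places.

kr 142,443.52

Penalty (uncapped): 7 × 3% × kr 810,000.00 = kr 170,100.00; cap = 10% × kr 810,000.00 = kr 81,000.00 → penalty = kr 81,000.00
Interest (12.6%/yr ÷ 12 = 1.05%/month): kr 810,000.00 × ((1 + 0.0105)^7 − 1) = kr 61,443.5179…
Penalties + interest = kr 81,000.0000 + kr 61,443.5179… = kr 142,443.52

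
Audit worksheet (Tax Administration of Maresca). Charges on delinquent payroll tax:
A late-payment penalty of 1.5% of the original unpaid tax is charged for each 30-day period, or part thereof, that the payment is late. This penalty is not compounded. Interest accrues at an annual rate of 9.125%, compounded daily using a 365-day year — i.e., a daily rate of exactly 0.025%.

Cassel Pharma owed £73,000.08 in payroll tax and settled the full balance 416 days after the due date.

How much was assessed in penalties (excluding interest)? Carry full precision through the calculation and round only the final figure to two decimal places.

Penalty periods: ⌈416/30⌉ = 14; penalty = 14 × 1.5% × £73,000.08 = £15,330.02…

£15,330.02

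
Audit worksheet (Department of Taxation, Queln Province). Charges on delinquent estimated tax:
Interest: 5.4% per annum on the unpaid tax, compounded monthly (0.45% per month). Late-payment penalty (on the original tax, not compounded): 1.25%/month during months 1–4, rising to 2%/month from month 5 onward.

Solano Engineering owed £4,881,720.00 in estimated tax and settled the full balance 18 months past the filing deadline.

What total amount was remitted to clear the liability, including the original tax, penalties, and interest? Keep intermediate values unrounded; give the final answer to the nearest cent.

£6,903,600.91

Penalty, months 1–4: 4 × 1.25% × £4,881,720.00 = £244,086.00
Penalty, months 5–18: 14 × 2% × £4,881,720.00 = £1,366,881.60
Interest: £4,881,720.00 × ((1 + 0.0045)^18 − 1) = £4,881,720.00 × 0.0841739… = £410,913.3074…
Total = £4,881,720.00 + £1,610,967.6000 + £410,913.3074… = £6,903,600.91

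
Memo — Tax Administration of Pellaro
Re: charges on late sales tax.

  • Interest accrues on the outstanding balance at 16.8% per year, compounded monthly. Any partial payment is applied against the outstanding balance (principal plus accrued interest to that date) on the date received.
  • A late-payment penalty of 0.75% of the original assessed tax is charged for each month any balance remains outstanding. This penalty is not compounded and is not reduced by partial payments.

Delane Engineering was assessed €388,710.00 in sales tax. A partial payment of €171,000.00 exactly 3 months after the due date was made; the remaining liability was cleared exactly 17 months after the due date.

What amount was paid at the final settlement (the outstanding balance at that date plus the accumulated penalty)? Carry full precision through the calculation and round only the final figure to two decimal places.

€334,163.61

Monthly rate = 16.8% ÷ 12 = 1.4%
Balance at month 3: €388,710.0000 × (1 + 0.014)^3 = €405,265.4481…
After €171,000.00 payment: €405,265.4481… − €171,000.00 = €234,265.4481…
Balance at month 17: €234,265.4481… × (1 + 0.014)^14 = €284,603.0887…
Penalty: 17 × 0.75% × €388,710.00 = €49,560.53…
Final settlement = outstanding balance + penalty = €284,603.0887… + €49,560.53… = €334,163.61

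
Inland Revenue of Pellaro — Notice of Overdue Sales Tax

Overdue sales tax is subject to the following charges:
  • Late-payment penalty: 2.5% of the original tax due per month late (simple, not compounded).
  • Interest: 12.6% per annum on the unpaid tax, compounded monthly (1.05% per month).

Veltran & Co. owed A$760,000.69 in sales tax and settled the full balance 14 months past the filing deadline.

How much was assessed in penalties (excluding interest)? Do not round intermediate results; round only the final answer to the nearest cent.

A$266,000.24

Late-payment penalty: 14 × 2.5% × A$760,000.69 = A$266,000.24…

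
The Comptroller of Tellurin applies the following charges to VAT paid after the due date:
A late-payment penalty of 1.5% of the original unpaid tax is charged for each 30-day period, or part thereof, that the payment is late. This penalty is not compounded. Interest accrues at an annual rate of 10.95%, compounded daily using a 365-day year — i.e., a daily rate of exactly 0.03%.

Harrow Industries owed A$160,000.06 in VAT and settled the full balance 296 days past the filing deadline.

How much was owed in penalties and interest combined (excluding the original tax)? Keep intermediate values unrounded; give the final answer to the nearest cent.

A$38,855.62

Penalty periods: ⌈296/30⌉ = 10; penalty = 10 × 1.5% × A$160,000.06 = A$24,000.01…
Interest: A$160,000.06 × ((1 + 0.0003)^296 − 1) = A$160,000.06 × 0.09284751… = A$14,855.6069…
Penalties + interest = A$24,000.0090 + A$14,855.6069… = A$38,855.62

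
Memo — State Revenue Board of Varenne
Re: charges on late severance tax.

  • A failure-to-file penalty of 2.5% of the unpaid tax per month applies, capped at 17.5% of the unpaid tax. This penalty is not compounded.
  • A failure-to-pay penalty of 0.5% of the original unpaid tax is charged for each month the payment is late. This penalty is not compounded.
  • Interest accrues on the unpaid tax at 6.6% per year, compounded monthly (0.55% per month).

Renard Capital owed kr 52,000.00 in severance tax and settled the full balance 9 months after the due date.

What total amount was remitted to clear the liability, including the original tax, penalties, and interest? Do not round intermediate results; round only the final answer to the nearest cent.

Failure-to-file: 9 × 2.5% × kr 52,000.00 = kr 11,700.00, capped at 17.5% × kr 52,000.00 = kr 9,100.00
Failure-to-pay penalty = 0.5% × kr 52,000.00 × 9 mo = kr 2,340.00
Interest: kr 52,000.00 × ((1 + 0.0055)^9 − 1) = kr 52,000.00 × 0.0506031… = kr 2,631.3608…
Total = kr 52,000.00 + kr 11,440.0000 + kr 2,631.3608… = kr 66,071.36

kr 66,071.36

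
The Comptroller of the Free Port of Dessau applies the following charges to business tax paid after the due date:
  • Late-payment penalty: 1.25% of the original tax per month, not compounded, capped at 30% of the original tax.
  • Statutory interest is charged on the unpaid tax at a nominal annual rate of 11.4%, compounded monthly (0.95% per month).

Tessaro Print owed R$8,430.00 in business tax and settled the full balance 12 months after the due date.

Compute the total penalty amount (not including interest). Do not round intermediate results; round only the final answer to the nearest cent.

R$1,264.50

Penalty: 12 × 1.25% × R$8,430.00 = R$1,264.50 (below the 30% cap of R$2,529.00)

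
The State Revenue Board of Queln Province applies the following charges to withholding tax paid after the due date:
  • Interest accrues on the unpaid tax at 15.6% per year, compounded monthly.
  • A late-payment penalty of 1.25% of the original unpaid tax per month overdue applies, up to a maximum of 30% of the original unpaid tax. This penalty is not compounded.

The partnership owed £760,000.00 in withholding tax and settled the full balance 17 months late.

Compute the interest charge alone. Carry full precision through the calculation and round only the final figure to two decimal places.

£186,616.70

Interest (15.6%/yr ÷ 12 = 1.3%/month): £760,000.00 × ((1 + 0.013)^17 − 1) = £186,616.7032…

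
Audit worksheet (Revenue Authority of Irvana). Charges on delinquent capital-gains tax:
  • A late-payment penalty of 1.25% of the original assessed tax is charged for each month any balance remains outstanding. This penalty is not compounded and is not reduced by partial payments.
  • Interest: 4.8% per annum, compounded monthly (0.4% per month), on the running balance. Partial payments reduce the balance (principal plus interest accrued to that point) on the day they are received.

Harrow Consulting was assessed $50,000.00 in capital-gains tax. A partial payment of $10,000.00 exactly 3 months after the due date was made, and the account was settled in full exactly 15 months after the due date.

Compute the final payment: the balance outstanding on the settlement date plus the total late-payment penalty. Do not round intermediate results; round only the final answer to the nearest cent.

Balance at month 3: $50,000.0000 × (1 + 0.004)^3 = $50,602.4032
After $10,000.00 payment: $50,602.4032 − $10,000.00 = $40,602.4032
Balance at month 15: $40,602.4032 × (1 + 0.004)^12 = $42,594.7716…
Penalty: 15 × 1.25% × $50,000.00 = $9,375.00
Final settlement = outstanding balance + penalty = $42,594.7716… + $9,375.00 = $51,969.77

$51,969.77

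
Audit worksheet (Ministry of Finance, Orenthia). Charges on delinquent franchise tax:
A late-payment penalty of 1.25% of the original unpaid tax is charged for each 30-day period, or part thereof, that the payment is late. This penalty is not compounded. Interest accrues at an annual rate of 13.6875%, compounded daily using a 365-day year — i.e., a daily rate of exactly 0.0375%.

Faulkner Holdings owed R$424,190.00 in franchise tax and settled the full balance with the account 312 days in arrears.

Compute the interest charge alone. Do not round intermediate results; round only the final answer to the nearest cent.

R$52,639.76

Interest: R$424,190.00 × ((1 + 0.000375)^312 − 1) = R$424,190.00 × 0.12409478… = R$52,639.7629…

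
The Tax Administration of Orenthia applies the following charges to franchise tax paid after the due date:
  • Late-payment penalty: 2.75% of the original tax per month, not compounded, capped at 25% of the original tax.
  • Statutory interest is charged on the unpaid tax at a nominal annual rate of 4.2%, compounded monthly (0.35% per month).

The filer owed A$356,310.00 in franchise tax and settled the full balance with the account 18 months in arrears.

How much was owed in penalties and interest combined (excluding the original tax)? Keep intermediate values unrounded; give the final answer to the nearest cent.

A$112,205.48

Penalty (uncapped): 18 × 2.75% × A$356,310.00 = A$176,373.45; cap = 25% × A$356,310.00 = A$89,077.50 → penalty = A$89,077.50
Interest: A$356,310.00 × ((1 + 0.0035)^18 − 1) = A$356,310.00 × 0.0649097… = A$23,127.9751…
Penalties + interest = A$89,077.5000 + A$23,127.9751… = A$112,205.48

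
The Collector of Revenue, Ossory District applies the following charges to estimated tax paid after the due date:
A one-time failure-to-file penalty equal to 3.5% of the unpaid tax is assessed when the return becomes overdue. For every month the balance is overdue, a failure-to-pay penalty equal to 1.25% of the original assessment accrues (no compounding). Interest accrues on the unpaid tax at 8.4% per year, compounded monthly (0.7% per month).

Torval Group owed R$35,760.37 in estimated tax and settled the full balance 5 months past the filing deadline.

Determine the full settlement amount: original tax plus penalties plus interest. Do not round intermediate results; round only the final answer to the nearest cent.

R$40,516.26

Failure-to-file penalty: 3.5% × R$35,760.37 = R$1,251.61…
Failure-to-pay penalty: 5 × 1.25% × R$35,760.37 = R$2,235.02…
Interest: R$35,760.37 × ((1 + 0.007)^5 − 1) = R$35,760.37 × 0.0354934… = R$1,269.2586…
Total = R$35,760.37 + R$3,486.6361… + R$1,269.2586… = R$40,516.26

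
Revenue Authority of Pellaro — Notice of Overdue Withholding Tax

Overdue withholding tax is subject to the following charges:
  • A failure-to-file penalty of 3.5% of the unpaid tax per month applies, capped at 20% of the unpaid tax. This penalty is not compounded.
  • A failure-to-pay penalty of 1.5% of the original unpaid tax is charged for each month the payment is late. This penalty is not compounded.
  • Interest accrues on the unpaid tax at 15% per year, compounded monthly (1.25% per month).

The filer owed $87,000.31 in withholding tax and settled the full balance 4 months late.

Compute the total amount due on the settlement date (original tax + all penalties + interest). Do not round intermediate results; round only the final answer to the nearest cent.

Failure-to-file: 4 × 3.5% × $87,000.31 = $12,180.04… (under the 20% cap)
Failure-to-pay penalty = 1.5% × $87,000.31 × 4 mo = $5,220.02…
Interest: $87,000.31 × ((1 + 0.0125)^4 − 1) = $87,000.31 × 0.0509453… = $4,432.2601…
Total = $87,000.31 + $17,400.0620 + $4,432.2601… = $108,832.63

$108,832.63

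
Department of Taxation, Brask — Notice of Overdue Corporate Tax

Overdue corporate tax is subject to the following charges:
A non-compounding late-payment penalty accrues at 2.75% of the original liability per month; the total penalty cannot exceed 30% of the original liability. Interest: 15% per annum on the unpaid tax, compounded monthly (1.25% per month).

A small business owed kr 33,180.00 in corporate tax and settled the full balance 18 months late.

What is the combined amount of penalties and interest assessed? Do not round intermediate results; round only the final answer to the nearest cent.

kr 18,268.16

Penalty (uncapped): 18 × 2.75% × kr 33,180.00 = kr 16,424.10; cap = 30% × kr 33,180.00 = kr 9,954.00 → penalty = kr 9,954.00
Interest: kr 33,180.00 × ((1 + 0.0125)^18 − 1) = kr 33,180.00 × 0.2505774… = kr 8,314.1579…
Penalties + interest = kr 9,954.0000 + kr 8,314.1579… = kr 18,268.16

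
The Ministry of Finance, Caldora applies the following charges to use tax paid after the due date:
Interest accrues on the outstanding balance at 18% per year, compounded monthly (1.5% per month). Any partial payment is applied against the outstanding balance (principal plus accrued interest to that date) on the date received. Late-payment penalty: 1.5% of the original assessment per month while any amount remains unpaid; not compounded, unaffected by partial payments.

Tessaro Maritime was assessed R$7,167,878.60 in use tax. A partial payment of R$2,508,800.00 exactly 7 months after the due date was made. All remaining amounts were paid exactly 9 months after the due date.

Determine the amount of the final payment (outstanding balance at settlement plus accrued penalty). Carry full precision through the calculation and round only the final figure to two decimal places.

Balance at month 7: R$7,167,878.6000 × (1 + 0.015)^7 = R$7,955,233.6005…
After R$2,508,800.00 payment: R$7,955,233.6005… − R$2,508,800.00 = R$5,446,433.6005…
Balance at month 9: R$5,446,433.6005… × (1 + 0.015)^2 = R$5,611,052.0561…
Penalty: 9 × 1.5% × R$7,167,878.60 = R$967,663.61…
Final settlement = outstanding balance + penalty = R$5,611,052.0561… + R$967,663.61… = R$6,578,715.67

R$6,578,715.67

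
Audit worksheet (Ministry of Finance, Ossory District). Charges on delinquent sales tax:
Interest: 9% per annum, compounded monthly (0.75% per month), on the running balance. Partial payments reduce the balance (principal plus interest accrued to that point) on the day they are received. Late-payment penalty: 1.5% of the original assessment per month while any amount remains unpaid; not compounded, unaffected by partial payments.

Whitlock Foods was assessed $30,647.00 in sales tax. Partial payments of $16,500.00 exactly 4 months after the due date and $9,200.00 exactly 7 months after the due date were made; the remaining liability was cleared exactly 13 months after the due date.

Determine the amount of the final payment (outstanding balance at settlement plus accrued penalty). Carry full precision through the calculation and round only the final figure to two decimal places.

$12,479.88

Balance at month 4: $30,647.0000 × (1 + 0.0075)^4 = $31,576.8052…
After $16,500.00 payment: $31,576.8052… − $16,500.00 = $15,076.8052…
Balance at month 7: $15,076.8052… × (1 + 0.0075)^3 = $15,418.5839…
After $9,200.00 payment: $15,418.5839… − $9,200.00 = $6,218.5839…
Balance at month 13: $6,218.5839… × (1 + 0.0075)^6 = $6,503.7198…
Penalty: 13 × 1.5% × $30,647.00 = $5,976.17…
Final settlement = outstanding balance + penalty = $6,503.7198… + $5,976.17… = $12,479.88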